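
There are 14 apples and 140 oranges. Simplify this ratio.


Find GCD(14, 140)
GCD = 14
Divide both by 14: 14/14 = 1, 140/14 = 10
Simplified ratio = 1:10

1:10


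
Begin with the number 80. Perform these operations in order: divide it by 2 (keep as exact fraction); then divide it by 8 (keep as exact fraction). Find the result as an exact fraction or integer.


Start with 80.
Step 1: Divide by 2: 80 / 2 = 40
Step 2: Divide by 8: 40 / 8 = 5
Final result = 5

5


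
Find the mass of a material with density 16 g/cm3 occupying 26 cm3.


Using mass = density * volume
Density = 16 g/cm3
Volume = 26 cm3
Mass = 16 * 26
= 416 g

416


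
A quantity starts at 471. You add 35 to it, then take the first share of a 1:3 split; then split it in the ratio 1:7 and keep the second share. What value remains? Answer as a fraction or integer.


Start with 471.
Step 1: Add 35: 471+35=506; split 1:3 first = 506*1/4 = 253/2
Step 2: Split 1:7, second share = 253/2 * 7/8 = 1771/16
Final result = 1771/16

1771/16


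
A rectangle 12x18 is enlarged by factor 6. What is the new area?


Original dimensions: 12 x 18
Enlargement factor = 6
New width = 12 * 6 = 72
New height = 18 * 6 = 108
New area = 72 * 108 = 7776

7776


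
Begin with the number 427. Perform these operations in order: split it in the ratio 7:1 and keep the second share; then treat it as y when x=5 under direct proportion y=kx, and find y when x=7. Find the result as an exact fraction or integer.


Start with 427.
Step 1: Split 7:1, second share = 427 * 1/8 = 427/8
Step 2: Direct prop: k = (427/8)/5; new y = k*7 = 427/8*7/5 = 2989/40
Final result = 2989/40

2989/40


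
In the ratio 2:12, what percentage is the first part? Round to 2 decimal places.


Total parts = 2 + 12 = 14
First part fraction = 2/14
Percentage = (2/14) * 100
= 0.142857 * 100
= 14.29%

14.29


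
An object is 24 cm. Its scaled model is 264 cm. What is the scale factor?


Original length = 24 cm
Scaled length = 264 cm
Scale factor = 264 / 24
= 11

11


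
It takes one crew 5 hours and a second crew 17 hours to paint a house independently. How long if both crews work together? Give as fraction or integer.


Rate of A = 1/5 job per hour
Rate of B = 1/17 job per hour
Combined rate = 1/5 + 1/17
Find common denominator: (17 + 5)/(5*17) = 22/85
Combined rate = 22/85 job per hour
Time together = 1 / (22/85) = 85/22 hours

85/22


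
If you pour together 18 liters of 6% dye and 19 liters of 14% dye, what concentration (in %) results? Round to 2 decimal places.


Solute in mixture 1 = 6% of 18 L = 18*6/100 = 27/25 L
Solute in mixture 2 = 14% of 19 L = 19*14/100 = 133/50 L
Total solute = 27/25 + 133/50 = 187/50 L
Total volume = 18 + 19 = 37 L
Final concentration = 187/50/37 * 100 = 10.11%

10.11


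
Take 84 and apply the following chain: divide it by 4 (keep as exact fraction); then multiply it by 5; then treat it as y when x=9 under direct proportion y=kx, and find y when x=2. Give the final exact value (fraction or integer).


Start with 84.
Step 1: Divide by 4: 84 / 4 = 21
Step 2: Multiply by 5: 21 * 5 = 105
Step 3: Direct prop: k = (105)/9; new y = k*2 = 105*2/9 = 70/3
Final result = 70/3

70/3


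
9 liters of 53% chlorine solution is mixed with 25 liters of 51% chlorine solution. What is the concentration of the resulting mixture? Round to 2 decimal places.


Solute in mixture 1 = 53% of 9 L = 9*53/100 = 477/100 L
Solute in mixture 2 = 51% of 25 L = 25*51/100 = 51/4 L
Total solute = 477/100 + 51/4 = 438/25 L
Total volume = 9 + 25 = 34 L
Final concentration = 438/25/34 * 100 = 51.53%

51.53


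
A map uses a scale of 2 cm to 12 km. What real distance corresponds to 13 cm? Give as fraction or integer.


Map scale: 2 cm = 12 km
Measured distance on map = 13 cm
Set up proportion: 13 * 12 / 2
= 156 / 2
= 78 km

78


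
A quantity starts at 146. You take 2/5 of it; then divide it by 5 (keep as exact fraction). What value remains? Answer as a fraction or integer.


Start with 146.
Step 1: Take 2/5: 146 * 2/5 = 292/5
Step 2: Divide by 5: 292/5 / 5 = 292/25
Final result = 292/25

292/25


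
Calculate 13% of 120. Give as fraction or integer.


Compute 13% of 120
Convert percentage: 13% = 13/100
Multiply: 120 * 13/100
= 1560/100
= 78/5

78/5


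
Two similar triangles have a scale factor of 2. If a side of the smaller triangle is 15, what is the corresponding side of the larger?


Similar triangles have proportional sides
Scale factor = 2
Smaller side = 15
Corresponding larger side = 15 * 2
= 30

30


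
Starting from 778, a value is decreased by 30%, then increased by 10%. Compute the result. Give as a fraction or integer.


Start: 778
Step 1: decrease by 30% => multiply by 70/100
  778 * 70/100 = 2723/5
Step 2: increase by 10% => multiply by 110/100
  2723/5 * 110/100 = 29953/50
Final value = 29953/50

29953/50


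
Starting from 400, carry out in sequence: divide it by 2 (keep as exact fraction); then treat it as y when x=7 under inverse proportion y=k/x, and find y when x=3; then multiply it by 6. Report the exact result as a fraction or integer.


Start with 400.
Step 1: Divide by 2: 400 / 2 = 200
Step 2: Inverse prop: k = (200)*7; new y = k/3 = 200*7/3 = 1400/3
Step 3: Multiply by 6: 1400/3 * 6 = 2800
Final result = 2800

2800


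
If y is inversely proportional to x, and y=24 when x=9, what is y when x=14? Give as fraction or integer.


Inverse proportion: y = k/x
Find k: k = 9 * 24 = 216
Compute y at x=14: y = 216/14
y = 108/7

108/7


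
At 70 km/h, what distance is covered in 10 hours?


Using distance = speed * time
Speed = 70 km/h
Time = 10 hours
Distance = 70 * 10
= 700 km

700


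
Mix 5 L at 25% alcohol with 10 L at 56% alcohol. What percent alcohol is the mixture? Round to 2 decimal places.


Solute in mixture 1 = 25% of 5 L = 5*25/100 = 5/4 L
Solute in mixture 2 = 56% of 10 L = 10*56/100 = 28/5 L
Total solute = 5/4 + 28/5 = 137/20 L
Total volume = 5 + 10 = 15 L
Final concentration = 137/20/15 * 100 = 45.67%

45.67


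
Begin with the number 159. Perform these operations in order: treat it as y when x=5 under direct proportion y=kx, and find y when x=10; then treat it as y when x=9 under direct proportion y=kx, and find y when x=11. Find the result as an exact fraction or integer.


Start with 159.
Step 1: Direct prop: k = (159)/5; new y = k*10 = 159*10/5 = 318
Step 2: Direct prop: k = (318)/9; new y = k*11 = 318*11/9 = 1166/3
Final result = 1166/3

1166/3


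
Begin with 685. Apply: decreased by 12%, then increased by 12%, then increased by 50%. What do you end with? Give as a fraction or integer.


Start: 685
Step 1: decrease by 12% => multiply by 88/100
  685 * 88/100 = 3014/5
Step 2: increase by 12% => multiply by 112/100
  3014/5 * 112/100 = 84392/125
Step 3: increase by 50% => multiply by 150/100
  84392/125 * 150/100 = 126588/125
Final value = 126588/125

126588/125


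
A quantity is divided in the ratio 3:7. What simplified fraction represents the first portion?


Total parts = 3 + 7 = 10
First part fraction = 3/10
Simplify: 3/10 = 3/10

3/10


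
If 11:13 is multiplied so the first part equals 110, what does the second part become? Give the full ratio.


Original ratio: 11:13
First term target: 110
Scale factor = 110 / 11 = 10
Multiply second term: 13 * 10 = 130
Equivalent ratio = 110:130

110:130


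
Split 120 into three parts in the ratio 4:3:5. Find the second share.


Ratio = 4:3:5
Total parts = 4 + 3 + 5 = 12
Value per part = 120 / 12 = 10
First share = 4 * 10 = 40
Middle share = 3 * 10 = 30
Third share = 5 * 10 = 50

30


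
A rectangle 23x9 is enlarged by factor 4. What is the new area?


Original dimensions: 23 x 9
Enlargement factor = 4
New width = 23 * 4 = 92
New height = 9 * 4 = 36
New area = 92 * 36 = 3312

3312


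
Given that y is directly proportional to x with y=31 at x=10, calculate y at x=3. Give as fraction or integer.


Direct proportion: y = kx
Find k: k = 31/10 = 31/10
Compute y at x=3: y = 31/10 * 3
y = 93/10

93/10


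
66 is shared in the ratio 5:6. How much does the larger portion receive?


Total parts = 5 + 6 = 11
Value per part = 66 / 11 = 6
First share = 5 * 6 = 30
Second share = 6 * 6 = 36
Larger share = 36

36


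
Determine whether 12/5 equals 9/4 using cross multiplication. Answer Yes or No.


Cross multiply to check 12/5 = 9/4
Left cross product: 12 * 4 = 48
Right cross product: 5 * 9 = 45
48 != 45
Not equal, so proportions differ => No

No


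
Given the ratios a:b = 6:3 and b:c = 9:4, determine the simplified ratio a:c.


Given a:b = 6:3 and b:c = 9:4
Make b consistent. Multiply first ratio by 9: a:b = 54:27
Multiply second ratio by 3: b:c = 27:12
Now b = 27 in both, so a:b:c = 54:27:12
Therefore a:c = 54:12
Simplify by GCD: a:c = 9:2

9:2


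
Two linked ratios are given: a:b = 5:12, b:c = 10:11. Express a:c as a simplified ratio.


Given a:b = 5:12 and b:c = 10:11
Make b consistent. Multiply first ratio by 10: a:b = 50:120
Multiply second ratio by 12: b:c = 120:132
Now b = 120 in both, so a:b:c = 50:120:132
Therefore a:c = 50:132
Simplify by GCD: a:c = 25:66

25:66


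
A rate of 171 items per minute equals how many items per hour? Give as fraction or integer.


Converting from per minute to per hour
Rate = 171 items per minute
Multiply by 60: 171 * 60
= 10260 items per hour

10260


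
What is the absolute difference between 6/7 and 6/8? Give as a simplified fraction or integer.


Simplify: 6/7 = 6/7 and 6/8 = 3/4
Find common denominator: LCD = 28
Convert: 24/28 and 21/28
Difference = |24 - 21|/28 = 3/28
Simplified = 3/28

3/28


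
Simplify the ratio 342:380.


Find GCD(342, 380)
GCD = 38
Divide both by 38: 342/38 = 9, 380/38 = 10
Simplified ratio = 9:10

9:10


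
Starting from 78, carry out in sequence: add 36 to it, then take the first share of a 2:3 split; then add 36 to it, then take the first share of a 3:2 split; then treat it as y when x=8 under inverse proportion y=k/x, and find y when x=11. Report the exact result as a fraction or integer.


Start with 78.
Step 1: Add 36: 78+36=114; split 2:3 first = 114*2/5 = 228/5
Step 2: Add 36: 228/5+36=408/5; split 3:2 first = 408/5*3/5 = 1224/25
Step 3: Inverse prop: k = (1224/25)*8; new y = k/11 = 1224/25*8/11 = 9792/275
Final result = 9792/275

9792/275


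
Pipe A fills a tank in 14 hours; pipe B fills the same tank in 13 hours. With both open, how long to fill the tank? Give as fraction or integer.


Rate of A = 1/14 job per hour
Rate of B = 1/13 job per hour
Combined rate = 1/14 + 1/13
Find common denominator: (13 + 14)/(14*13) = 27/182
Combined rate = 27/182 job per hour
Time together = 1 / (27/182) = 182/27 hours

182/27


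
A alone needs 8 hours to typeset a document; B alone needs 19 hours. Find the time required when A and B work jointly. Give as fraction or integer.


Rate of A = 1/8 job per hour
Rate of B = 1/19 job per hour
Combined rate = 1/8 + 1/19
Find common denominator: (19 + 8)/(8*19) = 27/152
Combined rate = 27/152 job per hour
Time together = 1 / (27/152) = 152/27 hours

152/27


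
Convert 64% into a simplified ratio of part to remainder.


Part = 64%, Remainder = 36%
Ratio = 64:36
GCD(64, 36) = 4
Simplify: 16:9 = 16:9

16:9


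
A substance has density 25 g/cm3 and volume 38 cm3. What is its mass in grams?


Using mass = density * volume
Density = 25 g/cm3
Volume = 38 cm3
Mass = 25 * 38
= 950 g

950


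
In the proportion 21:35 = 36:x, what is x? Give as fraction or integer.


Setting up: 21/35 = 36/x
Cross multiply: 21 * x = 35 * 36
21x = 1260
x = 1260/21
x = 60

60


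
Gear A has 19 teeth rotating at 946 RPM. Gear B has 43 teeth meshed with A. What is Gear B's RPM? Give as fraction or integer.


Gear ratio: teeth_A * RPM_A = teeth_B * RPM_B
19 * 946 = 43 * RPM_B
17974 = 43 * RPM_B
RPM_B = 17974 / 43
RPM_B = 418

418


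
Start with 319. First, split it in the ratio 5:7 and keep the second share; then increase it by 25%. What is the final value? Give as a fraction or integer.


Start with 319.
Step 1: Split 5:7, second share = 319 * 7/12 = 2233/12
Step 2: Increase by 25%: 2233/12 * 125/100 = 11165/48
Final result = 11165/48

11165/48


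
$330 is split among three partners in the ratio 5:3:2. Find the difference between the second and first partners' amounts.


Total parts = 5 + 3 + 2 = 10
Value per part = 330 / 10 = 33
Shares: 5*33=165, 3*33=99, 2*33=66
Second share = 99, first share = 165
Difference = |99 - 165| = 66

66


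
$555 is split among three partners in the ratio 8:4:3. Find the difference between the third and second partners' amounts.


Total parts = 8 + 4 + 3 = 15
Value per part = 555 / 15 = 37
Shares: 8*37=296, 4*37=148, 3*37=111
Third share = 111, second share = 148
Difference = |111 - 148| = 37

37


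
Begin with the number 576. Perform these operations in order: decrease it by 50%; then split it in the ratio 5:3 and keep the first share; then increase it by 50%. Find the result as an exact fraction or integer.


Start with 576.
Step 1: Decrease by 50%: 576 * 50/100 = 288
Step 2: Split 5:3, first share = 288 * 5/8 = 180
Step 3: Increase by 50%: 180 * 150/100 = 270
Final result = 270

270


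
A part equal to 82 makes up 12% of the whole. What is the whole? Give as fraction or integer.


Given: 82 is 12% of the whole
Set up: 82 = 12/100 * whole
whole = 82 * 100 / 12
whole = 8200 / 12
whole = 2050/3

2050/3


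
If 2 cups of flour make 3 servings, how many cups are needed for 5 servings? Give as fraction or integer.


Original: 2 cups for 3 servings
Target servings = 5
Scaling factor = 5/3
New amount = 2 * 5/3
= 10/3
= 10/3 cups

10/3


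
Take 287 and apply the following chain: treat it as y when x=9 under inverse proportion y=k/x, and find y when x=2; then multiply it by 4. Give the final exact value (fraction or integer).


Start with 287.
Step 1: Inverse prop: k = (287)*9; new y = k/2 = 287*9/2 = 2583/2
Step 2: Multiply by 4: 2583/2 * 4 = 5166
Final result = 5166

5166


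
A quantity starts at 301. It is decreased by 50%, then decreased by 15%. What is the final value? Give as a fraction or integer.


Start: 301
Step 1: decrease by 50% => multiply by 50/100
  301 * 50/100 = 301/2
Step 2: decrease by 15% => multiply by 85/100
  301/2 * 85/100 = 5117/40
Final value = 5117/40

5117/40


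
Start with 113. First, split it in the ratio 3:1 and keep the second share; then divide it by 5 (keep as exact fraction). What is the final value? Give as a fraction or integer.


Start with 113.
Step 1: Split 3:1, second share = 113 * 1/4 = 113/4
Step 2: Divide by 5: 113/4 / 5 = 113/20
Final result = 113/20

113/20


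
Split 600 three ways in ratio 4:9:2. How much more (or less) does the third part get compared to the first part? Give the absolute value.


Total parts = 4 + 9 + 2 = 15
Value per part = 600 / 15 = 40
Shares: 4*40=160, 9*40=360, 2*40=80
Third share = 80, first share = 160
Difference = |80 - 160| = 80

80


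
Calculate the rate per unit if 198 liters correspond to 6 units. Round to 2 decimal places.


Total liters = 198
Number of units = 6
Unit rate = 198 / 6
= 33 liters per unit

33


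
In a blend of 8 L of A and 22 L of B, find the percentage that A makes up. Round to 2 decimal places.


Volume of A = 8 L
Volume of B = 22 L
Total volume = 8 + 22 = 30 L
Percentage of A = (8/30) * 100
= 26.67%

26.67


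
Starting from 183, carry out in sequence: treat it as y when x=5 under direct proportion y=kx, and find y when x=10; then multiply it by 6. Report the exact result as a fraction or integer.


Start with 183.
Step 1: Direct prop: k = (183)/5; new y = k*10 = 183*10/5 = 366
Step 2: Multiply by 6: 366 * 6 = 2196
Final result = 2196

2196


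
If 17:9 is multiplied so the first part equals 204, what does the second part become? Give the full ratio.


Original ratio: 17:9
First term target: 204
Scale factor = 204 / 17 = 12
Multiply second term: 9 * 12 = 108
Equivalent ratio = 204:108

204:108


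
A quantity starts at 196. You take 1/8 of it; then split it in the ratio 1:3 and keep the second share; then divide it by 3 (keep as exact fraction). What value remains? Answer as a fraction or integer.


Start with 196.
Step 1: Take 1/8: 196 * 1/8 = 49/2
Step 2: Split 1:3, second share = 49/2 * 3/4 = 147/8
Step 3: Divide by 3: 147/8 / 3 = 49/8
Final result = 49/8

49/8


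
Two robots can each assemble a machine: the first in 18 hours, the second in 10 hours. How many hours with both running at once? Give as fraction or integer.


Rate of A = 1/18 job per hour
Rate of B = 1/10 job per hour
Combined rate = 1/18 + 1/10
Find common denominator: (10 + 18)/(18*10) = 28/180
Combined rate = 7/45 job per hour
Time together = 1 / (7/45) = 45/7 hours

45/7


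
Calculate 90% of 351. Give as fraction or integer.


Compute 90% of 351
Convert percentage: 90% = 90/100
Multiply: 351 * 90/100
= 31590/100
= 3159/10

3159/10


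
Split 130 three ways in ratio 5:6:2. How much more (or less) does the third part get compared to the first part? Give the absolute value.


Total parts = 5 + 6 + 2 = 13
Value per part = 130 / 13 = 10
Shares: 5*10=50, 6*10=60, 2*10=20
Third share = 20, first share = 50
Difference = |20 - 50| = 30

30


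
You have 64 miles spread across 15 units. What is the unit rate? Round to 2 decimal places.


Total miles = 64
Number of units = 15
Unit rate = 64 / 15
= 4.27 miles per unit

4.27


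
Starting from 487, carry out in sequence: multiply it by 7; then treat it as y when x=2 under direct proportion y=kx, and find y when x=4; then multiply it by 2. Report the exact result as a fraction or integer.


Start with 487.
Step 1: Multiply by 7: 487 * 7 = 3409
Step 2: Direct prop: k = (3409)/2; new y = k*4 = 3409*4/2 = 6818
Step 3: Multiply by 2: 6818 * 2 = 13636
Final result = 13636

13636


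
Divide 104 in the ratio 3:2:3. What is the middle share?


Ratio = 3:2:3
Total parts = 3 + 2 + 3 = 8
Value per part = 104 / 8 = 13
First share = 3 * 13 = 39
Middle share = 2 * 13 = 26
Third share = 3 * 13 = 39

26


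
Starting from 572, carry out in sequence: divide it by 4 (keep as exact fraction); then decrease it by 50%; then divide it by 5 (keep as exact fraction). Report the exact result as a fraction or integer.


Start with 572.
Step 1: Divide by 4: 572 / 4 = 143
Step 2: Decrease by 50%: 143 * 50/100 = 143/2
Step 3: Divide by 5: 143/2 / 5 = 143/10
Final result = 143/10

143/10


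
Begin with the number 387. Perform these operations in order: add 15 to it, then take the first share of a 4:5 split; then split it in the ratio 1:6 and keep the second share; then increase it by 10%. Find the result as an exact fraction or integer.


Start with 387.
Step 1: Add 15: 387+15=402; split 4:5 first = 402*4/9 = 536/3
Step 2: Split 1:6, second share = 536/3 * 6/7 = 1072/7
Step 3: Increase by 10%: 1072/7 * 110/100 = 5896/35
Final result = 5896/35

5896/35


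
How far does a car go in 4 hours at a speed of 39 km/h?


Using distance = speed * time
Speed = 39 km/h
Time = 4 hours
Distance = 39 * 4
= 156 km

156


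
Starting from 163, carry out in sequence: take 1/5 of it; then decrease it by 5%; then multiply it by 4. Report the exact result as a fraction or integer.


Start with 163.
Step 1: Take 1/5: 163 * 1/5 = 163/5
Step 2: Decrease by 5%: 163/5 * 95/100 = 3097/100
Step 3: Multiply by 4: 3097/100 * 4 = 3097/25
Final result = 3097/25

3097/25


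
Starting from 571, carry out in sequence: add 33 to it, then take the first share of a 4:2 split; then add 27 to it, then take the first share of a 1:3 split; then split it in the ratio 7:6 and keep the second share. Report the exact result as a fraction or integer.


Start with 571.
Step 1: Add 33: 571+33=604; split 4:2 first = 604*4/6 = 1208/3
Step 2: Add 27: 1208/3+27=1289/3; split 1:3 first = 1289/3*1/4 = 1289/12
Step 3: Split 7:6, second share = 1289/12 * 6/13 = 1289/26
Final result = 1289/26

1289/26


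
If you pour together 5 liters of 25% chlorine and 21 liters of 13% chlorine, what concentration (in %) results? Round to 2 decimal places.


Solute in mixture 1 = 25% of 5 L = 5*25/100 = 5/4 L
Solute in mixture 2 = 13% of 21 L = 21*13/100 = 273/100 L
Total solute = 5/4 + 273/100 = 199/50 L
Total volume = 5 + 21 = 26 L
Final concentration = 199/50/26 * 100 = 15.31%

15.31


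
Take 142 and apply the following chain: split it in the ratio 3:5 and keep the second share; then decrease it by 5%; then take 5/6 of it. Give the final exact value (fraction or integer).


Start with 142.
Step 1: Split 3:5, second share = 142 * 5/8 = 355/4
Step 2: Decrease by 5%: 355/4 * 95/100 = 1349/16
Step 3: Take 5/6: 1349/16 * 5/6 = 6745/96
Final result = 6745/96

6745/96


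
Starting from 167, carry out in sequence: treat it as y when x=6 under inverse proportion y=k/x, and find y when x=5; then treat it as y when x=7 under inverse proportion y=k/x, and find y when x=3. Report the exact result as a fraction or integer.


Start with 167.
Step 1: Inverse prop: k = (167)*6; new y = k/5 = 167*6/5 = 1002/5
Step 2: Inverse prop: k = (1002/5)*7; new y = k/3 = 1002/5*7/3 = 2338/5
Final result = 2338/5

2338/5


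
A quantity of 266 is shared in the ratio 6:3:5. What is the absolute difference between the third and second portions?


Total parts = 6 + 3 + 5 = 14
Value per part = 266 / 14 = 19
Shares: 6*19=114, 3*19=57, 5*19=95
Third share = 95, second share = 57
Difference = |95 - 57| = 38

38


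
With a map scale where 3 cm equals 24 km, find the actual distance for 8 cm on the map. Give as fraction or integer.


Map scale: 3 cm = 24 km
Measured distance on map = 8 cm
Set up proportion: 8 * 24 / 3
= 192 / 3
= 64 km

64


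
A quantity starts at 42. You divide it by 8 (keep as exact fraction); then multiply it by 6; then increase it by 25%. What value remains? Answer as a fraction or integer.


Start with 42.
Step 1: Divide by 8: 42 / 8 = 21/4
Step 2: Multiply by 6: 21/4 * 6 = 63/2
Step 3: Increase by 25%: 63/2 * 125/100 = 315/8
Final result = 315/8

315/8


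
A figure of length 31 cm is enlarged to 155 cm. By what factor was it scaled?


Original length = 31 cm
Scaled length = 155 cm
Scale factor = 155 / 31
= 5

5


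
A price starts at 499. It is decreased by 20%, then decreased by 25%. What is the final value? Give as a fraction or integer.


Start: 499
Step 1: decrease by 20% => multiply by 80/100
  499 * 80/100 = 1996/5
Step 2: decrease by 25% => multiply by 75/100
  1996/5 * 75/100 = 1497/5
Final value = 1497/5

1497/5


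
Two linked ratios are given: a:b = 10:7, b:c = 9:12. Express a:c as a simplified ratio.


Given a:b = 10:7 and b:c = 9:12
Make b consistent. Multiply first ratio by 9: a:b = 90:63
Multiply second ratio by 7: b:c = 63:84
Now b = 63 in both, so a:b:c = 90:63:84
Therefore a:c = 90:84
Simplify by GCD: a:c = 15:14

15:14


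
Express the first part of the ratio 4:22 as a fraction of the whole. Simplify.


Total parts = 4 + 22 = 26
First part fraction = 4/26
Simplify: 4/26 = 2/13

2/13


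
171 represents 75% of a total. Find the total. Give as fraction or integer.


Given: 171 is 75% of the whole
Set up: 171 = 75/100 * whole
whole = 171 * 100 / 75
whole = 17100 / 75
whole = 228

228


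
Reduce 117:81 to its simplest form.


Find GCD(117, 81)
GCD = 9
Divide both by 9: 117/9 = 13, 81/9 = 9
Simplified ratio = 13:9

13:9


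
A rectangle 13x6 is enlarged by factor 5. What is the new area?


Original dimensions: 13 x 6
Enlargement factor = 5
New width = 13 * 5 = 65
New height = 6 * 5 = 30
New area = 65 * 30 = 1950

1950


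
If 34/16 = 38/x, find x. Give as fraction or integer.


Setting up: 34/16 = 38/x
Cross multiply: 34 * x = 16 * 38
34x = 608
x = 608/34
x = 304/17

304/17


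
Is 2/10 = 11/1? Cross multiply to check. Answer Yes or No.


Cross multiply to check 2/10 = 11/1
Left cross product: 2 * 1 = 2
Right cross product: 10 * 11 = 110
2 != 110
Not equal, so proportions differ => No

No


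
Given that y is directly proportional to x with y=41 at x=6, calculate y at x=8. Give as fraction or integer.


Direct proportion: y = kx
Find k: k = 41/6 = 41/6
Compute y at x=8: y = 41/6 * 8
y = 164/3

164/3


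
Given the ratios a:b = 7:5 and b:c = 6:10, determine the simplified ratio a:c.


Given a:b = 7:5 and b:c = 6:10
Make b consistent. Multiply first ratio by 6: a:b = 42:30
Multiply second ratio by 5: b:c = 30:50
Now b = 30 in both, so a:b:c = 42:30:50
Therefore a:c = 42:50
Simplify by GCD: a:c = 21:25

21:25


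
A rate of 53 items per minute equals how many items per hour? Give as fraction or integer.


Converting from per minute to per hour
Rate = 53 items per minute
Multiply by 60: 53 * 60
= 3180 items per hour

3180


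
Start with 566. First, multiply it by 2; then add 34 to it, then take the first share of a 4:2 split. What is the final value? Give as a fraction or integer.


Start with 566.
Step 1: Multiply by 2: 566 * 2 = 1132
Step 2: Add 34: 1132+34=1166; split 4:2 first = 1166*4/6 = 2332/3
Final result = 2332/3

2332/3


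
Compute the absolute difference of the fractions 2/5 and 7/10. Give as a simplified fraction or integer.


Simplify: 2/5 = 2/5 and 7/10 = 7/10
Find common denominator: LCD = 10
Convert: 4/10 and 7/10
Difference = |4 - 7|/10 = 3/10
Simplified = 3/10

3/10


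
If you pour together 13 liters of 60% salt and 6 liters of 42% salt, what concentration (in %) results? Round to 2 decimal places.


Solute in mixture 1 = 60% of 13 L = 13*60/100 = 39/5 L
Solute in mixture 2 = 42% of 6 L = 6*42/100 = 63/25 L
Total solute = 39/5 + 63/25 = 258/25 L
Total volume = 13 + 6 = 19 L
Final concentration = 258/25/19 * 100 = 54.32%

54.32


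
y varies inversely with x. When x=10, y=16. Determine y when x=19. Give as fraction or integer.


Inverse proportion: y = k/x
Find k: k = 10 * 16 = 160
Compute y at x=19: y = 160/19
y = 160/19

160/19


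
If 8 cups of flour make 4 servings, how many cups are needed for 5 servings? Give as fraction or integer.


Original: 8 cups for 4 servings
Target servings = 5
Scaling factor = 5/4
New amount = 8 * 5/4
= 40/4
= 10 cups

10


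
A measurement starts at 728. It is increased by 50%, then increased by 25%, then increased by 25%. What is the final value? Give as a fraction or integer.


Start: 728
Step 1: increase by 50% => multiply by 150/100
  728 * 150/100 = 1092
Step 2: increase by 25% => multiply by 125/100
  1092 * 125/100 = 1365
Step 3: increase by 25% => multiply by 125/100
  1365 * 125/100 = 6825/4
Final value = 6825/4

6825/4


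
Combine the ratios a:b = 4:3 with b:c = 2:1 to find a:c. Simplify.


Given a:b = 4:3 and b:c = 2:1
Make b consistent. Multiply first ratio by 2: a:b = 8:6
Multiply second ratio by 3: b:c = 6:3
Now b = 6 in both, so a:b:c = 8:6:3
Therefore a:c = 8:3
Simplify by GCD: a:c = 8:3

8:3


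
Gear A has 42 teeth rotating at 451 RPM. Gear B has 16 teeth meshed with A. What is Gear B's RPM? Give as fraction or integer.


Gear ratio: teeth_A * RPM_A = teeth_B * RPM_B
42 * 451 = 16 * RPM_B
18942 = 16 * RPM_B
RPM_B = 18942 / 16
RPM_B = 9471/8

9471/8


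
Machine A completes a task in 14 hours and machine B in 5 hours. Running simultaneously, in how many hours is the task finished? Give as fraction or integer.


Rate of A = 1/14 job per hour
Rate of B = 1/5 job per hour
Combined rate = 1/14 + 1/5
Find common denominator: (5 + 14)/(14*5) = 19/70
Combined rate = 19/70 job per hour
Time together = 1 / (19/70) = 70/19 hours

70/19


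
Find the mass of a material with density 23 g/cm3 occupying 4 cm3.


Using mass = density * volume
Density = 23 g/cm3
Volume = 4 cm3
Mass = 23 * 4
= 92 g

92


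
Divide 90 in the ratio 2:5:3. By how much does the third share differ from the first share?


Total parts = 2 + 5 + 3 = 10
Value per part = 90 / 10 = 9
Shares: 2*9=18, 5*9=45, 3*9=27
Third share = 27, first share = 18
Difference = |27 - 18| = 9

9


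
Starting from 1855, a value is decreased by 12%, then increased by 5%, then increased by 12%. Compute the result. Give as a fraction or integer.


Start: 1855
Step 1: decrease by 12% => multiply by 88/100
  1855 * 88/100 = 8162/5
Step 2: increase by 5% => multiply by 105/100
  8162/5 * 105/100 = 85701/50
Step 3: increase by 12% => multiply by 112/100
  85701/50 * 112/100 = 1199814/625
Final value = 1199814/625

1199814/625


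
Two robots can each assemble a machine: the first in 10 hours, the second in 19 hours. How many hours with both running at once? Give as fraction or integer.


Rate of A = 1/10 job per hour
Rate of B = 1/19 job per hour
Combined rate = 1/10 + 1/19
Find common denominator: (19 + 10)/(10*19) = 29/190
Combined rate = 29/190 job per hour
Time together = 1 / (29/190) = 190/29 hours

190/29


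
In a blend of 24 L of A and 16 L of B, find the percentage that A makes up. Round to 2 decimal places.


Volume of A = 24 L
Volume of B = 16 L
Total volume = 24 + 16 = 40 L
Percentage of A = (24/40) * 100
= 60.00%

60.00


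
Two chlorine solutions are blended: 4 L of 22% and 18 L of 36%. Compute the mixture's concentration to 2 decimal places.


Solute in mixture 1 = 22% of 4 L = 4*22/100 = 22/25 L
Solute in mixture 2 = 36% of 18 L = 18*36/100 = 162/25 L
Total solute = 22/25 + 162/25 = 184/25 L
Total volume = 4 + 18 = 22 L
Final concentration = 184/25/22 * 100 = 33.45%

33.45


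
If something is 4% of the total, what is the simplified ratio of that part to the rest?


Part = 4%, Remainder = 96%
Ratio = 4:96
GCD(4, 96) = 4
Simplify: 1:24 = 1:24

1:24


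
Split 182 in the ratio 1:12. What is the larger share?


Total parts = 1 + 12 = 13
Value per part = 182 / 13 = 14
First share = 1 * 14 = 14
Second share = 12 * 14 = 168
Larger share = 168

168


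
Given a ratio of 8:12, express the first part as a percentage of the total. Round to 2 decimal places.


Total parts = 8 + 12 = 20
First part fraction = 8/20
Percentage = (8/20) * 100
= 0.4 * 100
= 40.00%

40.00


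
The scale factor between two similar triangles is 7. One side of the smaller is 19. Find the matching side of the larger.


Similar triangles have proportional sides
Scale factor = 7
Smaller side = 19
Corresponding larger side = 19 * 7
= 133

133


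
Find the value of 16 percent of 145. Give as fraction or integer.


Compute 16% of 145
Convert percentage: 16% = 16/100
Multiply: 145 * 16/100
= 2320/100
= 116/5

116/5


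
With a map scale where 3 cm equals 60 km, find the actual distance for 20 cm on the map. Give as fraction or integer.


Map scale: 3 cm = 60 km
Measured distance on map = 20 cm
Set up proportion: 20 * 60 / 3
= 1200 / 3
= 400 km

400


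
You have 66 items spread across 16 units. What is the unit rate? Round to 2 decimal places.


Total items = 66
Number of units = 16
Unit rate = 66 / 16
= 4.13 items per unit

4.13


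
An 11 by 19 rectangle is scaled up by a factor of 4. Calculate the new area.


Original dimensions: 11 x 19
Enlargement factor = 4
New width = 11 * 4 = 44
New height = 19 * 4 = 76
New area = 44 * 76 = 3344

3344


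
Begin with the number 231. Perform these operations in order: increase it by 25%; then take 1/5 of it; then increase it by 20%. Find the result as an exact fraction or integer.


Start with 231.
Step 1: Increase by 25%: 231 * 125/100 = 1155/4
Step 2: Take 1/5: 1155/4 * 1/5 = 231/4
Step 3: Increase by 20%: 231/4 * 120/100 = 693/10
Final result = 693/10

693/10


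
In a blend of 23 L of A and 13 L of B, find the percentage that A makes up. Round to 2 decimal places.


Volume of A = 23 L
Volume of B = 13 L
Total volume = 23 + 13 = 36 L
Percentage of A = (23/36) * 100
= 63.89%

63.89


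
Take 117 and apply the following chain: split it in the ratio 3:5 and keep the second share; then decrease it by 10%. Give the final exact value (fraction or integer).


Start with 117.
Step 1: Split 3:5, second share = 117 * 5/8 = 585/8
Step 2: Decrease by 10%: 585/8 * 90/100 = 1053/16
Final result = 1053/16

1053/16


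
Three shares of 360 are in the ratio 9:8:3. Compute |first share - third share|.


Total parts = 9 + 8 + 3 = 20
Value per part = 360 / 20 = 18
Shares: 9*18=162, 8*18=144, 3*18=54
First share = 162, third share = 54
Difference = |162 - 54| = 108

108


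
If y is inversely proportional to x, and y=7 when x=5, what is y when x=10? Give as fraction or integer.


Inverse proportion: y = k/x
Find k: k = 5 * 7 = 35
Compute y at x=10: y = 35/10
y = 7/2

7/2


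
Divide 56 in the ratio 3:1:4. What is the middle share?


Ratio = 3:1:4
Total parts = 3 + 1 + 4 = 8
Value per part = 56 / 8 = 7
First share = 3 * 7 = 21
Middle share = 1 * 7 = 7
Third share = 4 * 7 = 28

7


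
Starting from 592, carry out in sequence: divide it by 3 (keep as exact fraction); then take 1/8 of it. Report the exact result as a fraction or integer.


Start with 592.
Step 1: Divide by 3: 592 / 3 = 592/3
Step 2: Take 1/8: 592/3 * 1/8 = 74/3
Final result = 74/3

74/3


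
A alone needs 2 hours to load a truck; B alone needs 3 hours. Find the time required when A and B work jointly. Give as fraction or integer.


Rate of A = 1/2 job per hour
Rate of B = 1/3 job per hour
Combined rate = 1/2 + 1/3
Find common denominator: (3 + 2)/(2*3) = 5/6
Combined rate = 5/6 job per hour
Time together = 1 / (5/6) = 6/5 hours

6/5


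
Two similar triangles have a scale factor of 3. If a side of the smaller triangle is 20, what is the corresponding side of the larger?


Similar triangles have proportional sides
Scale factor = 3
Smaller side = 20
Corresponding larger side = 20 * 3
= 60

60


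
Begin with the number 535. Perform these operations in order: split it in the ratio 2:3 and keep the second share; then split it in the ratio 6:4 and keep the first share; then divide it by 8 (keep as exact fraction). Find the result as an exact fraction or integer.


Start with 535.
Step 1: Split 2:3, second share = 535 * 3/5 = 321
Step 2: Split 6:4, first share = 321 * 6/10 = 963/5
Step 3: Divide by 8: 963/5 / 8 = 963/40
Final result = 963/40

963/40


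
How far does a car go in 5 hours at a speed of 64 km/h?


Using distance = speed * time
Speed = 64 km/h
Time = 5 hours
Distance = 64 * 5
= 320 km

320


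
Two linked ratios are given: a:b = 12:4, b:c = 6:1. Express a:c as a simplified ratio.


Given a:b = 12:4 and b:c = 6:1
Make b consistent. Multiply first ratio by 6: a:b = 72:24
Multiply second ratio by 4: b:c = 24:4
Now b = 24 in both, so a:b:c = 72:24:4
Therefore a:c = 72:4
Simplify by GCD: a:c = 18:1

18:1


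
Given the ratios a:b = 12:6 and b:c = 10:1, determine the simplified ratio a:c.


Given a:b = 12:6 and b:c = 10:1
Make b consistent. Multiply first ratio by 10: a:b = 120:60
Multiply second ratio by 6: b:c = 60:6
Now b = 60 in both, so a:b:c = 120:60:6
Therefore a:c = 120:6
Simplify by GCD: a:c = 20:1

20:1


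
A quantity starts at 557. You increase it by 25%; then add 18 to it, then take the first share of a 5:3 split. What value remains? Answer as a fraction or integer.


Start with 557.
Step 1: Increase by 25%: 557 * 125/100 = 2785/4
Step 2: Add 18: 2785/4+18=2857/4; split 5:3 first = 2857/4*5/8 = 14285/32
Final result = 14285/32

14285/32


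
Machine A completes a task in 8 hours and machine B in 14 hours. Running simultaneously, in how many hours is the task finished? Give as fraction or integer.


Rate of A = 1/8 job per hour
Rate of B = 1/14 job per hour
Combined rate = 1/8 + 1/14
Find common denominator: (14 + 8)/(8*14) = 22/112
Combined rate = 11/56 job per hour
Time together = 1 / (11/56) = 56/11 hours

56/11


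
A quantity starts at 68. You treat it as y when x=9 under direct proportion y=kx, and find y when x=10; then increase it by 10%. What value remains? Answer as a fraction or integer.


Start with 68.
Step 1: Direct prop: k = (68)/9; new y = k*10 = 68*10/9 = 680/9
Step 2: Increase by 10%: 680/9 * 110/100 = 748/9
Final result = 748/9

748/9


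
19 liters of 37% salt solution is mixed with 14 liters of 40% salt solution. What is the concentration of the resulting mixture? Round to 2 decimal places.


Solute in mixture 1 = 37% of 19 L = 19*37/100 = 703/100 L
Solute in mixture 2 = 40% of 14 L = 14*40/100 = 28/5 L
Total solute = 703/100 + 28/5 = 1263/100 L
Total volume = 19 + 14 = 33 L
Final concentration = 1263/100/33 * 100 = 38.27%

38.27


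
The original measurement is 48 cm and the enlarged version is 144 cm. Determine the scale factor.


Original length = 48 cm
Scaled length = 144 cm
Scale factor = 144 / 48
= 3

3


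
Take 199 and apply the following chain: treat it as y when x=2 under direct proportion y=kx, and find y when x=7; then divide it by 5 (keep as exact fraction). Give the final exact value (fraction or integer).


Start with 199.
Step 1: Direct prop: k = (199)/2; new y = k*7 = 199*7/2 = 1393/2
Step 2: Divide by 5: 1393/2 / 5 = 1393/10
Final result = 1393/10

1393/10


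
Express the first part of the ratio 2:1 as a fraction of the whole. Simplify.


Total parts = 2 + 1 = 3
First part fraction = 2/3
Simplify: 2/3 = 2/3

2/3


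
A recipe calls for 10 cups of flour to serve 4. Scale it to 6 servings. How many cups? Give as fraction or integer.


Original: 10 cups for 4 servings
Target servings = 6
Scaling factor = 6/4
New amount = 10 * 6/4
= 60/4
= 15 cups

15


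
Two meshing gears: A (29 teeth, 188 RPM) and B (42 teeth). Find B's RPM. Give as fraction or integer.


Gear ratio: teeth_A * RPM_A = teeth_B * RPM_B
29 * 188 = 42 * RPM_B
5452 = 42 * RPM_B
RPM_B = 5452 / 42
RPM_B = 2726/21

2726/21


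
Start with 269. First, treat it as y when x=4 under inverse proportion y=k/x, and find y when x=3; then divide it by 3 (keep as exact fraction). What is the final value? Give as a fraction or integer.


Start with 269.
Step 1: Inverse prop: k = (269)*4; new y = k/3 = 269*4/3 = 1076/3
Step 2: Divide by 3: 1076/3 / 3 = 1076/9
Final result = 1076/9

1076/9


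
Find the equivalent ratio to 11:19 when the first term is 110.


Original ratio: 11:19
First term target: 110
Scale factor = 110 / 11 = 10
Multiply second term: 19 * 10 = 190
Equivalent ratio = 110:190

110:190


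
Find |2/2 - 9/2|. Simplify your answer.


Simplify: 2/2 = 1 and 9/2 = 9/2
Find common denominator: LCD = 2
Convert: 2/2 and 9/2
Difference = |2 - 9|/2 = 7/2
Simplified = 7/2

7/2


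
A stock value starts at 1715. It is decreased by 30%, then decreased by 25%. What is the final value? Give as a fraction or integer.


Start: 1715
Step 1: decrease by 30% => multiply by 70/100
  1715 * 70/100 = 2401/2
Step 2: decrease by 25% => multiply by 75/100
  2401/2 * 75/100 = 7203/8
Final value = 7203/8

7203/8


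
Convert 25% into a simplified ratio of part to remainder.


Part = 25%, Remainder = 75%
Ratio = 25:75
GCD(25, 75) = 25
Simplify: 1:3 = 1:3

1:3


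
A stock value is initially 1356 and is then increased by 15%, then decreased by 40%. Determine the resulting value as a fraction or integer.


Start: 1356
Step 1: increase by 15% => multiply by 115/100
  1356 * 115/100 = 7797/5
Step 2: decrease by 40% => multiply by 60/100
  7797/5 * 60/100 = 23391/25
Final value = 23391/25

23391/25


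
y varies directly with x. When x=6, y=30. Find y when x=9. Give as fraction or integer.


Direct proportion: y = kx
Find k: k = 30/6 = 5
Compute y at x=9: y = 5 * 9
y = 45

45


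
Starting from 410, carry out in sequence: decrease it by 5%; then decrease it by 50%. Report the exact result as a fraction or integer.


Start with 410.
Step 1: Decrease by 5%: 410 * 95/100 = 779/2
Step 2: Decrease by 50%: 779/2 * 50/100 = 779/4
Final result = 779/4

779/4


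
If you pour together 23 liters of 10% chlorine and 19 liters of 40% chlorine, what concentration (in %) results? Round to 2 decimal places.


Solute in mixture 1 = 10% of 23 L = 23*10/100 = 23/10 L
Solute in mixture 2 = 40% of 19 L = 19*40/100 = 38/5 L
Total solute = 23/10 + 38/5 = 99/10 L
Total volume = 23 + 19 = 42 L
Final concentration = 99/10/42 * 100 = 23.57%

23.57
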